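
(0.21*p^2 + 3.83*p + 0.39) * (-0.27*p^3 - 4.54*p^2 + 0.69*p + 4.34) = -0.0567*p^5 - 1.9875*p^4 - 17.3486*p^3 + 1.7835*p^2 + 16.8913*p + 1.6926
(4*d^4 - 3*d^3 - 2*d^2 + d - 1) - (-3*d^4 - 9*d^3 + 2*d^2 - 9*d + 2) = 7*d^4 + 6*d^3 - 4*d^2 + 10*d - 3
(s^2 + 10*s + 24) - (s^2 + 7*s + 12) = 3*s + 12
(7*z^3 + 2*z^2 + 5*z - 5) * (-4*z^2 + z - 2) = -28*z^5 - z^4 - 32*z^3 + 21*z^2 - 15*z + 10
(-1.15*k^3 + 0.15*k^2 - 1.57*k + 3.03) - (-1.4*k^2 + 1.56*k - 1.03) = -1.15*k^3 + 1.55*k^2 - 3.13*k + 4.06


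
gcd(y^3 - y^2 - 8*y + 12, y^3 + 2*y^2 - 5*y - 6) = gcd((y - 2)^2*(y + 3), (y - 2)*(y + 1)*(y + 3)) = y^2 + y - 6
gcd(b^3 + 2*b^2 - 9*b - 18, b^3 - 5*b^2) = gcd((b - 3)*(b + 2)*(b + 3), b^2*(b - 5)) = 1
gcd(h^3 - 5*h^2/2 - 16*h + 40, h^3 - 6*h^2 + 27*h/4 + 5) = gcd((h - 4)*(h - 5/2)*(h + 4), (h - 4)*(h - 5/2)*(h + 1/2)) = h^2 - 13*h/2 + 10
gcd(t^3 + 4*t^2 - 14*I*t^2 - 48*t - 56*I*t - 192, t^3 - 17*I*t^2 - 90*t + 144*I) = t^2 - 14*I*t - 48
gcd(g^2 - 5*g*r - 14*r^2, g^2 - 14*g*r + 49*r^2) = -g + 7*r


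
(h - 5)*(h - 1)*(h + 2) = h^3 - 4*h^2 - 7*h + 10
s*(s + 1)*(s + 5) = s^3 + 6*s^2 + 5*s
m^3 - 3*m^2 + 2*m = m*(m - 2)*(m - 1)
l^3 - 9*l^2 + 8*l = l*(l - 8)*(l - 1)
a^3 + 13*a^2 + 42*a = a*(a + 6)*(a + 7)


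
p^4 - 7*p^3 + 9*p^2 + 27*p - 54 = (p - 3)^3*(p + 2)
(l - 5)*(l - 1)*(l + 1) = l^3 - 5*l^2 - l + 5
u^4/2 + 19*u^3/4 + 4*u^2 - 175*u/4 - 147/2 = (u/2 + 1)*(u - 3)*(u + 7/2)*(u + 7)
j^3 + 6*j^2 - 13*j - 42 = (j - 3)*(j + 2)*(j + 7)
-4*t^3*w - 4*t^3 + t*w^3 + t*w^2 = (-2*t + w)*(2*t + w)*(t*w + t)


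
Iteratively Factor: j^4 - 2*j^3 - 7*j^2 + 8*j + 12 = (j + 1)*(j^3 - 3*j^2 - 4*j + 12) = (j - 2)*(j + 1)*(j^2 - j - 6) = (j - 2)*(j + 1)*(j + 2)*(j - 3)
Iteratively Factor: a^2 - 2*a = (a)*(a - 2)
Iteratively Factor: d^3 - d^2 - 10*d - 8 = (d + 2)*(d^2 - 3*d - 4) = (d + 1)*(d + 2)*(d - 4)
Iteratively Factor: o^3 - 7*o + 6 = (o - 1)*(o^2 + o - 6) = (o - 2)*(o - 1)*(o + 3)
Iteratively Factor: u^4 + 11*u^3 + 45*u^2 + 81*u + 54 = (u + 3)*(u^3 + 8*u^2 + 21*u + 18) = (u + 3)^2*(u^2 + 5*u + 6) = (u + 2)*(u + 3)^2*(u + 3)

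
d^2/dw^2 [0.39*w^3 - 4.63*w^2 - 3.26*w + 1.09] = 2.34*w - 9.26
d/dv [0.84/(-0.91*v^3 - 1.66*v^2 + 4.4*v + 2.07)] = (2.2932*v^2 + 2.7888*v - 3.696)/(0.91*v^3 + 1.66*v^2 - 4.4*v - 2.07)^2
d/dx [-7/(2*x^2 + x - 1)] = 7*(4*x + 1)/(2*x^2 + x - 1)^2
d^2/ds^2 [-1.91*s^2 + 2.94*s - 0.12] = -3.82000000000000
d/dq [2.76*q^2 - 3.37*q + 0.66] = 5.52*q - 3.37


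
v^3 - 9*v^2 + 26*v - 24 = (v - 4)*(v - 3)*(v - 2)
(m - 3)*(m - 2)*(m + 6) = m^3 + m^2 - 24*m + 36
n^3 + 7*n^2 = n^2*(n + 7)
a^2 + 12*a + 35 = (a + 5)*(a + 7)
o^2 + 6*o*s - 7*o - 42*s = (o - 7)*(o + 6*s)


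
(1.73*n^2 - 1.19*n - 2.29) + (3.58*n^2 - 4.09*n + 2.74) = 5.31*n^2 - 5.28*n + 0.45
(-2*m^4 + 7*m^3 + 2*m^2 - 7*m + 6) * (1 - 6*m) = 12*m^5 - 44*m^4 - 5*m^3 + 44*m^2 - 43*m + 6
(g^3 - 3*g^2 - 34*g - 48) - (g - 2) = g^3 - 3*g^2 - 35*g - 46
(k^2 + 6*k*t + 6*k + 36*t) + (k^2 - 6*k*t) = 2*k^2 + 6*k + 36*t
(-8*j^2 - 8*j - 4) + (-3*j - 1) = -8*j^2 - 11*j - 5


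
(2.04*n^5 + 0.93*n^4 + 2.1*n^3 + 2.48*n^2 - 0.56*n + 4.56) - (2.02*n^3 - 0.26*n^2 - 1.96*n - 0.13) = 2.04*n^5 + 0.93*n^4 + 0.0800000000000001*n^3 + 2.74*n^2 + 1.4*n + 4.69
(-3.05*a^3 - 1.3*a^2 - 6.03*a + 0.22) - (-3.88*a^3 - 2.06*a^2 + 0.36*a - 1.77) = 0.83*a^3 + 0.76*a^2 - 6.39*a + 1.99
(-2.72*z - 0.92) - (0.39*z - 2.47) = 1.55 - 3.11*z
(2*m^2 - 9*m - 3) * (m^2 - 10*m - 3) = 2*m^4 - 29*m^3 + 81*m^2 + 57*m + 9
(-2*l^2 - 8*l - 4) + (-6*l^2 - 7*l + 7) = -8*l^2 - 15*l + 3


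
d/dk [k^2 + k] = 2*k + 1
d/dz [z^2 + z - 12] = 2*z + 1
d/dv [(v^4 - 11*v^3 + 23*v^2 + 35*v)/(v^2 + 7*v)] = 2*(v^3 + 5*v^2 - 77*v + 63)/(v^2 + 14*v + 49)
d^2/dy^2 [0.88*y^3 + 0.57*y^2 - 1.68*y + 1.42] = 5.28*y + 1.14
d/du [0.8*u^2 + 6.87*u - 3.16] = 1.6*u + 6.87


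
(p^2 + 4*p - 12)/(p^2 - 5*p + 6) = (p + 6)/(p - 3)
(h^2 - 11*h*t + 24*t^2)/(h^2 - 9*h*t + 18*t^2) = (-h + 8*t)/(-h + 6*t)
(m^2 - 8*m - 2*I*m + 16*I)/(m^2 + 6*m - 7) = (m^2 - 8*m - 2*I*m + 16*I)/(m^2 + 6*m - 7)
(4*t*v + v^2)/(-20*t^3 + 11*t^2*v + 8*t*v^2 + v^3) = v/(-5*t^2 + 4*t*v + v^2)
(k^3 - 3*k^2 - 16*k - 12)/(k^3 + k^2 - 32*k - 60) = (k + 1)/(k + 5)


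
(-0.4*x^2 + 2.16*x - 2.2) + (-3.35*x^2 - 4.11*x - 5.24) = -3.75*x^2 - 1.95*x - 7.44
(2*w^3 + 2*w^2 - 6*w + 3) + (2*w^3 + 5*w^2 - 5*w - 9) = 4*w^3 + 7*w^2 - 11*w - 6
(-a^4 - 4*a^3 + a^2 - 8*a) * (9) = -9*a^4 - 36*a^3 + 9*a^2 - 72*a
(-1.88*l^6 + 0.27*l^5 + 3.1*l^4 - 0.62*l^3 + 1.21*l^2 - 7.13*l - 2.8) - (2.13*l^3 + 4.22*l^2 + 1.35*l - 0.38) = -1.88*l^6 + 0.27*l^5 + 3.1*l^4 - 2.75*l^3 - 3.01*l^2 - 8.48*l - 2.42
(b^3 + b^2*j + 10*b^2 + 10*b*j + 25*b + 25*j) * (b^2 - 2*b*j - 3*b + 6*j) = b^5 - b^4*j + 7*b^4 - 2*b^3*j^2 - 7*b^3*j - 5*b^3 - 14*b^2*j^2 + 5*b^2*j - 75*b^2 + 10*b*j^2 + 75*b*j + 150*j^2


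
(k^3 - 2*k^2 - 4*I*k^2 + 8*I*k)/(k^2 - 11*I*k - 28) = k*(k - 2)/(k - 7*I)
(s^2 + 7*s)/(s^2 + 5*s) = (s + 7)/(s + 5)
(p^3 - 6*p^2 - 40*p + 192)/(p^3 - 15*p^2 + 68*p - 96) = (p + 6)/(p - 3)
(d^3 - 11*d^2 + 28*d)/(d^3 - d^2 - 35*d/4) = 4*(-d^2 + 11*d - 28)/(-4*d^2 + 4*d + 35)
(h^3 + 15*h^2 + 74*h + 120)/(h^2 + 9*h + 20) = h + 6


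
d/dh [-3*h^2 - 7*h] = -6*h - 7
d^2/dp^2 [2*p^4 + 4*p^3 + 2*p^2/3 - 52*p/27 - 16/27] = 24*p^2 + 24*p + 4/3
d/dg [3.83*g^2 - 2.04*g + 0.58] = 7.66*g - 2.04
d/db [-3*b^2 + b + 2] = 1 - 6*b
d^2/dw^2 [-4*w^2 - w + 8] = -8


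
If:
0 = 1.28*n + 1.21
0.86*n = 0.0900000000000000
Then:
No Solution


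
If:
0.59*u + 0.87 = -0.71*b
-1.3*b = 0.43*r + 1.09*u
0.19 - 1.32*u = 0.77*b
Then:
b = -2.61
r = 3.67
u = 1.67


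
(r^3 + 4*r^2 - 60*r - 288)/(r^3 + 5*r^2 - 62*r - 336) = (r + 6)/(r + 7)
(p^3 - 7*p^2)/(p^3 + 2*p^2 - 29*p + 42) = p^2*(p - 7)/(p^3 + 2*p^2 - 29*p + 42)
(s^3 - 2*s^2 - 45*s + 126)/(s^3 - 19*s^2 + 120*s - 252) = (s^2 + 4*s - 21)/(s^2 - 13*s + 42)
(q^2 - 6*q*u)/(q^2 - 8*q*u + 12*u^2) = q/(q - 2*u)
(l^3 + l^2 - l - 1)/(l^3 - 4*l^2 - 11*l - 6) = (l - 1)/(l - 6)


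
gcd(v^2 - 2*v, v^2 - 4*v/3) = v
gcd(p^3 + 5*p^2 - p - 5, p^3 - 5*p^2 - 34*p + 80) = p + 5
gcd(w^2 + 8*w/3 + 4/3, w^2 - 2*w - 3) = 1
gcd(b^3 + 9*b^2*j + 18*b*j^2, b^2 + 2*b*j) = b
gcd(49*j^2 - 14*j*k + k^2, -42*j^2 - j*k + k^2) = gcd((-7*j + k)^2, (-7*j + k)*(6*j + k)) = 7*j - k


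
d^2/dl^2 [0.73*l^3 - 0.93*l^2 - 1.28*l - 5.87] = 4.38*l - 1.86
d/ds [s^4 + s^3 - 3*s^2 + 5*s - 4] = 4*s^3 + 3*s^2 - 6*s + 5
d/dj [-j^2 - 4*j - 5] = -2*j - 4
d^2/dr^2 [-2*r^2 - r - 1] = -4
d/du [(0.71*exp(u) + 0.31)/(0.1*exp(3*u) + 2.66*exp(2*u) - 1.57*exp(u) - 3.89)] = (-(0.71*exp(u) + 0.31)*(0.3*exp(2*u) + 5.32*exp(u) - 1.57) + 0.071*exp(3*u) + 1.8886*exp(2*u) - 1.1147*exp(u) - 2.7619)*exp(u)/(0.1*exp(3*u) + 2.66*exp(2*u) - 1.57*exp(u) - 3.89)^2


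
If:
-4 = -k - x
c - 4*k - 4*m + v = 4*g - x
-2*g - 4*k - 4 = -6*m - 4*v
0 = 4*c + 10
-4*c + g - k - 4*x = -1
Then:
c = -5/2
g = 3*x - 7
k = 4 - x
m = 2 - 13*x/11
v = 25*x/11 - 3/2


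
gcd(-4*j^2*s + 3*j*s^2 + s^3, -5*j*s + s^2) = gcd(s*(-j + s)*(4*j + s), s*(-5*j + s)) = s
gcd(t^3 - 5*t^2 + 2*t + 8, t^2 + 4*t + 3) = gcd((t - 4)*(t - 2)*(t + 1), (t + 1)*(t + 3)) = t + 1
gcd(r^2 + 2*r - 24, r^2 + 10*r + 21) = 1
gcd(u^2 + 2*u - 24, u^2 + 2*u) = 1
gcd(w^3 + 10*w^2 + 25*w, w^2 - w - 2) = 1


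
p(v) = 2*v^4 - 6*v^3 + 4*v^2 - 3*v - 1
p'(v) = 8*v^3 - 18*v^2 + 8*v - 3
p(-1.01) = 14.37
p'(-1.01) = -37.68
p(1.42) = -6.24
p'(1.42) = -5.03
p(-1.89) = 84.99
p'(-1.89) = -136.43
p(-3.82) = 829.16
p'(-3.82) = -742.17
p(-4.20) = 1149.03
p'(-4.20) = -946.82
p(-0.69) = 5.40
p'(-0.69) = -19.72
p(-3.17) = 441.80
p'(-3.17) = -464.08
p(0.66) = -2.58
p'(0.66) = -3.26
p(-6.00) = 4049.00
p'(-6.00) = -2427.00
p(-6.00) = 4049.00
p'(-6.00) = -2427.00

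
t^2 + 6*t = t*(t + 6)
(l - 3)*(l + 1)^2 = l^3 - l^2 - 5*l - 3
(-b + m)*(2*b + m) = -2*b^2 + b*m + m^2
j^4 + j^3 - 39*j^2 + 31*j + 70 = (j - 5)*(j - 2)*(j + 1)*(j + 7)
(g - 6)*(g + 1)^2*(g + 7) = g^4 + 3*g^3 - 39*g^2 - 83*g - 42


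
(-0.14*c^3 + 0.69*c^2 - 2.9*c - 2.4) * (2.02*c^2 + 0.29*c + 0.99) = -0.2828*c^5 + 1.3532*c^4 - 5.7965*c^3 - 5.0059*c^2 - 3.567*c - 2.376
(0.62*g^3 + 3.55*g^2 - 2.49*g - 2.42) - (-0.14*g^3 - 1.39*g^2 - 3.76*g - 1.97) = 0.76*g^3 + 4.94*g^2 + 1.27*g - 0.45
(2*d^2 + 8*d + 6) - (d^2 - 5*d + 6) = d^2 + 13*d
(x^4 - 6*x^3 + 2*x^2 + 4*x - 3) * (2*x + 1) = 2*x^5 - 11*x^4 - 2*x^3 + 10*x^2 - 2*x - 3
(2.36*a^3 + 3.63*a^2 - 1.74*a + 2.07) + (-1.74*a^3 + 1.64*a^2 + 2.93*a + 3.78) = 0.62*a^3 + 5.27*a^2 + 1.19*a + 5.85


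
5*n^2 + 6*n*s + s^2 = (n + s)*(5*n + s)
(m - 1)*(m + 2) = m^2 + m - 2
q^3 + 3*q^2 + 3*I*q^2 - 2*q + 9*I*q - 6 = (q + 3)*(q + I)*(q + 2*I)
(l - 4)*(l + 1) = l^2 - 3*l - 4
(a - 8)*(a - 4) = a^2 - 12*a + 32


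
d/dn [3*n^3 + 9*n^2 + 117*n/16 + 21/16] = 9*n^2 + 18*n + 117/16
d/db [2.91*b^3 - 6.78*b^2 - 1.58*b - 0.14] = 8.73*b^2 - 13.56*b - 1.58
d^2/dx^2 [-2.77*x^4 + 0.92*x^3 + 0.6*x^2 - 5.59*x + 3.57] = -33.24*x^2 + 5.52*x + 1.2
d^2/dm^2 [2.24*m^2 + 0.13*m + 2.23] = 4.48000000000000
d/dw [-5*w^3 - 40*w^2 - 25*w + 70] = -15*w^2 - 80*w - 25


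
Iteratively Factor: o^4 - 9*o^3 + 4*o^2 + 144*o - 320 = (o + 4)*(o^3 - 13*o^2 + 56*o - 80) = (o - 4)*(o + 4)*(o^2 - 9*o + 20) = (o - 4)^2*(o + 4)*(o - 5)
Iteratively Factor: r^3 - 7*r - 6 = (r + 1)*(r^2 - r - 6) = (r + 1)*(r + 2)*(r - 3)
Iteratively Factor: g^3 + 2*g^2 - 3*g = (g - 1)*(g^2 + 3*g) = g*(g - 1)*(g + 3)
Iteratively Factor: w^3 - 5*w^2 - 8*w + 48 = (w + 3)*(w^2 - 8*w + 16) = (w - 4)*(w + 3)*(w - 4)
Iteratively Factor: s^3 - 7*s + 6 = (s - 1)*(s^2 + s - 6) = (s - 1)*(s + 3)*(s - 2)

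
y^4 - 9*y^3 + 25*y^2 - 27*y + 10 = (y - 5)*(y - 2)*(y - 1)^2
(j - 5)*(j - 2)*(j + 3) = j^3 - 4*j^2 - 11*j + 30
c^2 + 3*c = c*(c + 3)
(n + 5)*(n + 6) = n^2 + 11*n + 30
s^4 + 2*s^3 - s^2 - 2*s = s*(s - 1)*(s + 1)*(s + 2)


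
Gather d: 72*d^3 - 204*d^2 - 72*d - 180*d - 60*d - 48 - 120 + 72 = 72*d^3 - 204*d^2 - 312*d - 96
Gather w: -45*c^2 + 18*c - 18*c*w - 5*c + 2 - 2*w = -45*c^2 + 13*c + w*(-18*c - 2) + 2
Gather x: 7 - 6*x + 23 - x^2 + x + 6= -x^2 - 5*x + 36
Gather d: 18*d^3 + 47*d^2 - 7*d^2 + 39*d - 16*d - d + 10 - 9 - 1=18*d^3 + 40*d^2 + 22*d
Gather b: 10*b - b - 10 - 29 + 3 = 9*b - 36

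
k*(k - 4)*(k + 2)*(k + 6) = k^4 + 4*k^3 - 20*k^2 - 48*k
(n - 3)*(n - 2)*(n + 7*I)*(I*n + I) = I*n^4 - 7*n^3 - 4*I*n^3 + 28*n^2 + I*n^2 - 7*n + 6*I*n - 42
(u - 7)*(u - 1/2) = u^2 - 15*u/2 + 7/2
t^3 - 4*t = t*(t - 2)*(t + 2)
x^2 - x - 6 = (x - 3)*(x + 2)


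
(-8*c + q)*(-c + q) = 8*c^2 - 9*c*q + q^2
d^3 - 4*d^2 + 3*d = d*(d - 3)*(d - 1)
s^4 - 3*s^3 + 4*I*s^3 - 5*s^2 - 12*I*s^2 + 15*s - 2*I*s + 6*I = (s - 3)*(s + I)^2*(s + 2*I)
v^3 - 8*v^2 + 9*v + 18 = (v - 6)*(v - 3)*(v + 1)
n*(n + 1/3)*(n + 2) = n^3 + 7*n^2/3 + 2*n/3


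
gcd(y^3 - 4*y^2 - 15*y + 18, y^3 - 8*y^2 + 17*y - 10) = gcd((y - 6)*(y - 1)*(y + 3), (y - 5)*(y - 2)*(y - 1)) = y - 1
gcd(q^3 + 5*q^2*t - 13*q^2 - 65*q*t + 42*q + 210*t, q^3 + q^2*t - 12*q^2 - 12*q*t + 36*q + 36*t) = q - 6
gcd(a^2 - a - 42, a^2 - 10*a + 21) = a - 7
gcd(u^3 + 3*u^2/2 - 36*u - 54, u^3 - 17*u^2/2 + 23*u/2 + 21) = u - 6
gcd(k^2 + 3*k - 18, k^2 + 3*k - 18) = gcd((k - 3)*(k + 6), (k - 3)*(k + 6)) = k^2 + 3*k - 18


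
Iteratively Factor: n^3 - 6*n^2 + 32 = (n + 2)*(n^2 - 8*n + 16) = (n - 4)*(n + 2)*(n - 4)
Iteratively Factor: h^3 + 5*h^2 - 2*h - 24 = (h + 3)*(h^2 + 2*h - 8) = (h - 2)*(h + 3)*(h + 4)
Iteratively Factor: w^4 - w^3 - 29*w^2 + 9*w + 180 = (w - 3)*(w^3 + 2*w^2 - 23*w - 60) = (w - 3)*(w + 3)*(w^2 - w - 20) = (w - 5)*(w - 3)*(w + 3)*(w + 4)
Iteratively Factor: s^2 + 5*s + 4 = (s + 4)*(s + 1)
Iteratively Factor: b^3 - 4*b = (b)*(b^2 - 4) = b*(b - 2)*(b + 2)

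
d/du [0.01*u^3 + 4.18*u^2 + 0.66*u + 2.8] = 0.03*u^2 + 8.36*u + 0.66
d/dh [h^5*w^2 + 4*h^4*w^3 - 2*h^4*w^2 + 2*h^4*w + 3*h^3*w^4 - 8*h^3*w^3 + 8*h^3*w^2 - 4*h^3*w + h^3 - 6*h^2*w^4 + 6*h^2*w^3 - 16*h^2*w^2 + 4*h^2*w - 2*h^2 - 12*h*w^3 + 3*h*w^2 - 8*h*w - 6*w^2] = 5*h^4*w^2 + 16*h^3*w^3 - 8*h^3*w^2 + 8*h^3*w + 9*h^2*w^4 - 24*h^2*w^3 + 24*h^2*w^2 - 12*h^2*w + 3*h^2 - 12*h*w^4 + 12*h*w^3 - 32*h*w^2 + 8*h*w - 4*h - 12*w^3 + 3*w^2 - 8*w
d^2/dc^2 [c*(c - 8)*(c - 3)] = 6*c - 22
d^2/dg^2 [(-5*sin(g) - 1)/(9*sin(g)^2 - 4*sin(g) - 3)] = (-405*sin(g)^5 - 504*sin(g)^4 + 108*sin(g)^3 + 422*sin(g)^2 + 561*sin(g) - 34)/(-9*sin(g)^2 + 4*sin(g) + 3)^3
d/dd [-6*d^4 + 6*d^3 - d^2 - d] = -24*d^3 + 18*d^2 - 2*d - 1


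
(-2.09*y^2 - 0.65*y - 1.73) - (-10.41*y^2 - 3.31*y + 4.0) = 8.32*y^2 + 2.66*y - 5.73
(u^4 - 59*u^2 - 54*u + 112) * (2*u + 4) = 2*u^5 + 4*u^4 - 118*u^3 - 344*u^2 + 8*u + 448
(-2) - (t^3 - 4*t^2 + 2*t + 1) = -t^3 + 4*t^2 - 2*t - 3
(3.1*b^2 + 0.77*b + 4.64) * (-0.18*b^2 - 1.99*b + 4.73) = -0.558*b^4 - 6.3076*b^3 + 12.2955*b^2 - 5.5915*b + 21.9472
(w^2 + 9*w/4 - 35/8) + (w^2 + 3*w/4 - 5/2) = 2*w^2 + 3*w - 55/8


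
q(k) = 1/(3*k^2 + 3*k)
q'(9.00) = 0.00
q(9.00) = 0.00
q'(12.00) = 0.00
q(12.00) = 0.00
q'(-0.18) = -9.79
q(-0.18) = -2.26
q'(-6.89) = 0.00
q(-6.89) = 0.01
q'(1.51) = -0.09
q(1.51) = 0.09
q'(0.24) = -5.57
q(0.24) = 1.12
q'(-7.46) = 0.00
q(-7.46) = 0.01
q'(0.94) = -0.29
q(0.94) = 0.18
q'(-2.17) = 0.17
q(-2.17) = 0.13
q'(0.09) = -40.87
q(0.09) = 3.40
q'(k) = (-6*k - 3)/(3*k^2 + 3*k)^2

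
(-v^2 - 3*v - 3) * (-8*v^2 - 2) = 8*v^4 + 24*v^3 + 26*v^2 + 6*v + 6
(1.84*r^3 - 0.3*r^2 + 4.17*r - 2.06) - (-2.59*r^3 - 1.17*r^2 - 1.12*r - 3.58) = 4.43*r^3 + 0.87*r^2 + 5.29*r + 1.52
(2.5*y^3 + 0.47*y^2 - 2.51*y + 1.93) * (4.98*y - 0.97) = 12.45*y^4 - 0.0843999999999996*y^3 - 12.9557*y^2 + 12.0461*y - 1.8721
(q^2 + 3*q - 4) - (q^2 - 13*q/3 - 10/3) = 22*q/3 - 2/3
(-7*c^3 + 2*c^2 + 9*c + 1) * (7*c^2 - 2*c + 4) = -49*c^5 + 28*c^4 + 31*c^3 - 3*c^2 + 34*c + 4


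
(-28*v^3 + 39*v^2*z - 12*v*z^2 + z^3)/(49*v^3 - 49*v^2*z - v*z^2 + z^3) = (-4*v + z)/(7*v + z)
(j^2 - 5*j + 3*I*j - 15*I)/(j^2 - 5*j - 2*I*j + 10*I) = (j + 3*I)/(j - 2*I)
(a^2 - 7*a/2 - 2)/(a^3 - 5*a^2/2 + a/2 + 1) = (a - 4)/(a^2 - 3*a + 2)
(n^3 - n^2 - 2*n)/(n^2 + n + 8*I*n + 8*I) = n*(n - 2)/(n + 8*I)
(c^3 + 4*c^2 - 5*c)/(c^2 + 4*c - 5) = c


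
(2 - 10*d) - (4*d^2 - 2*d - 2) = -4*d^2 - 8*d + 4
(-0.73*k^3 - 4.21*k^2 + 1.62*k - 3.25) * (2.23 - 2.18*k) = 1.5914*k^4 + 7.5499*k^3 - 12.9199*k^2 + 10.6976*k - 7.2475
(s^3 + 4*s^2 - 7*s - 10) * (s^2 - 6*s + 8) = s^5 - 2*s^4 - 23*s^3 + 64*s^2 + 4*s - 80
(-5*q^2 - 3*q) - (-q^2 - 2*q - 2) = -4*q^2 - q + 2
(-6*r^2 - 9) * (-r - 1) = 6*r^3 + 6*r^2 + 9*r + 9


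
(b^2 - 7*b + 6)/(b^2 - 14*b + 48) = (b - 1)/(b - 8)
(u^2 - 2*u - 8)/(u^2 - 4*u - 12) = (u - 4)/(u - 6)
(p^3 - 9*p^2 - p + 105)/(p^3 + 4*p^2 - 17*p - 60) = (p^2 - 12*p + 35)/(p^2 + p - 20)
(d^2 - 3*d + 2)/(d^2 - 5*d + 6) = (d - 1)/(d - 3)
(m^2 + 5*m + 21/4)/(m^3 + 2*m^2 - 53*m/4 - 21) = (2*m + 7)/(2*m^2 + m - 28)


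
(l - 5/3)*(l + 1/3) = l^2 - 4*l/3 - 5/9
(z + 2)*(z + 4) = z^2 + 6*z + 8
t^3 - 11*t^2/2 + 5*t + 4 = (t - 4)*(t - 2)*(t + 1/2)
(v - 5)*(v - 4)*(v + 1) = v^3 - 8*v^2 + 11*v + 20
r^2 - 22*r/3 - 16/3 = (r - 8)*(r + 2/3)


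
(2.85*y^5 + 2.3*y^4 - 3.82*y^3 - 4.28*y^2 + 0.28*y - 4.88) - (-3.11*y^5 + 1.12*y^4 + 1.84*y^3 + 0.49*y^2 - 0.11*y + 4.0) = 5.96*y^5 + 1.18*y^4 - 5.66*y^3 - 4.77*y^2 + 0.39*y - 8.88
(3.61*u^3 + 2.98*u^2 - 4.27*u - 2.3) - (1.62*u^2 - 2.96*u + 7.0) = 3.61*u^3 + 1.36*u^2 - 1.31*u - 9.3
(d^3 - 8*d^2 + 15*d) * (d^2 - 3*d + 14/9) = d^5 - 11*d^4 + 365*d^3/9 - 517*d^2/9 + 70*d/3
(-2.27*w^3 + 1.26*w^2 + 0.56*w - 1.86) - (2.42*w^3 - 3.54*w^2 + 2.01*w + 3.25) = -4.69*w^3 + 4.8*w^2 - 1.45*w - 5.11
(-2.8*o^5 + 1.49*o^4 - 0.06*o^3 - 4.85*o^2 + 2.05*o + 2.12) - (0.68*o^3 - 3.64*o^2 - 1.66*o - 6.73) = -2.8*o^5 + 1.49*o^4 - 0.74*o^3 - 1.21*o^2 + 3.71*o + 8.85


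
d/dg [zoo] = 0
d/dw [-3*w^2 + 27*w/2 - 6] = 27/2 - 6*w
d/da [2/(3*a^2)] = -4/(3*a^3)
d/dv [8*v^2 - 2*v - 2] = 16*v - 2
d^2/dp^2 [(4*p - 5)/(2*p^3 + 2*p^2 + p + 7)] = 2*((4*p - 5)*(6*p^2 + 4*p + 1)^2 - 2*(12*p^2 + 8*p + (3*p + 1)*(4*p - 5) + 2)*(2*p^3 + 2*p^2 + p + 7))/(2*p^3 + 2*p^2 + p + 7)^3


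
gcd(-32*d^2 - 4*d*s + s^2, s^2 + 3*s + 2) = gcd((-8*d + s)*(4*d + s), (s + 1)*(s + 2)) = 1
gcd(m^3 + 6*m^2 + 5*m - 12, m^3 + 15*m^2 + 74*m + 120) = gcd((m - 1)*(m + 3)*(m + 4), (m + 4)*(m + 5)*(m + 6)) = m + 4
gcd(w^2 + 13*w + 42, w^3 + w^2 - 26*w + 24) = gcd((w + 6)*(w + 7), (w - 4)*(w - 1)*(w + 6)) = w + 6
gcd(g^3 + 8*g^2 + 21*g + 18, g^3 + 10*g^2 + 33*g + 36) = g^2 + 6*g + 9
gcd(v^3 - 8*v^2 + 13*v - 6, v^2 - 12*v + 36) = v - 6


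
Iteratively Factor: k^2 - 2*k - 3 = (k + 1)*(k - 3)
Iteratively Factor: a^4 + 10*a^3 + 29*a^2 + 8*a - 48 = (a + 3)*(a^3 + 7*a^2 + 8*a - 16) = (a - 1)*(a + 3)*(a^2 + 8*a + 16) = (a - 1)*(a + 3)*(a + 4)*(a + 4)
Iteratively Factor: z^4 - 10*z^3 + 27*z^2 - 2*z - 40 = (z - 2)*(z^3 - 8*z^2 + 11*z + 20) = (z - 4)*(z - 2)*(z^2 - 4*z - 5) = (z - 5)*(z - 4)*(z - 2)*(z + 1)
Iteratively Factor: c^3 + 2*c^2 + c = (c + 1)*(c^2 + c) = c*(c + 1)*(c + 1)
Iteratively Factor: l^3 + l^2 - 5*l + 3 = (l + 3)*(l^2 - 2*l + 1) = (l - 1)*(l + 3)*(l - 1)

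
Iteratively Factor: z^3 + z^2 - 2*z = (z)*(z^2 + z - 2) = z*(z - 1)*(z + 2)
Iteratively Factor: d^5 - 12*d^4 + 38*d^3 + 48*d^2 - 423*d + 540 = (d - 3)*(d^4 - 9*d^3 + 11*d^2 + 81*d - 180) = (d - 4)*(d - 3)*(d^3 - 5*d^2 - 9*d + 45) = (d - 4)*(d - 3)*(d + 3)*(d^2 - 8*d + 15) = (d - 4)*(d - 3)^2*(d + 3)*(d - 5)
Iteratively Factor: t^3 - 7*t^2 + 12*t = (t)*(t^2 - 7*t + 12) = t*(t - 3)*(t - 4)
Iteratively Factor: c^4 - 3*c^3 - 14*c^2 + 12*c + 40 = (c + 2)*(c^3 - 5*c^2 - 4*c + 20) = (c - 2)*(c + 2)*(c^2 - 3*c - 10) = (c - 2)*(c + 2)^2*(c - 5)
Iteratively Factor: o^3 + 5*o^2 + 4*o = (o)*(o^2 + 5*o + 4) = o*(o + 1)*(o + 4)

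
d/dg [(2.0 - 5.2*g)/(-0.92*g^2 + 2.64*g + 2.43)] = (-4.784*g^2 + 3.68*g - 17.916)/(0.8464*g^4 - 4.8576*g^3 + 2.4984*g^2 + 12.8304*g + 5.9049)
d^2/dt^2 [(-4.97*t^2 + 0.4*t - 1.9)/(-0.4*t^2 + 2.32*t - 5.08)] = (8.88178419700125e-16*t^4 + 9.09632000000001*t^3 - 58.77024*t^2 - 5.70239999999995*t + 259.818656)/(0.064*t^6 - 1.1136*t^5 + 8.89728*t^4 - 40.772608*t^3 + 112.995456*t^2 - 179.612544*t + 131.096512)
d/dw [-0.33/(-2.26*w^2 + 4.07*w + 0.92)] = (1.3431 - 1.4916*w)/(-2.26*w^2 + 4.07*w + 0.92)^2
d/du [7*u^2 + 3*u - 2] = 14*u + 3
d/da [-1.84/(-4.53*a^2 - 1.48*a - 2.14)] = (-16.6704*a - 2.7232)/(4.53*a^2 + 1.48*a + 2.14)^2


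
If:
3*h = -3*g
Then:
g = -h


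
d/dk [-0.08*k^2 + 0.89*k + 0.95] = 0.89 - 0.16*k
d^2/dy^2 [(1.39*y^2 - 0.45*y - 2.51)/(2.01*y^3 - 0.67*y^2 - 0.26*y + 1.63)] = (11.231478*y^6 - 10.90827*y^5 - 113.693238*y^4 - 11.031952*y^3 + 27.910056*y^2 + 43.768956*y + 1.183068)/(8.120601*y^9 - 8.120601*y^8 - 0.444410999999999*y^7 + 21.556178*y^6 - 13.11324*y^5 - 3.051783*y^4 + 17.707207*y^3 - 5.009805*y^2 - 2.072382*y + 4.330747)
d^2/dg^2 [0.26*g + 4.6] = 0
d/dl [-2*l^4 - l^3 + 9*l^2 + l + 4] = -8*l^3 - 3*l^2 + 18*l + 1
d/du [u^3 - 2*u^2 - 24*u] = 3*u^2 - 4*u - 24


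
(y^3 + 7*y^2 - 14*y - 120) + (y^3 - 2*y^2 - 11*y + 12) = 2*y^3 + 5*y^2 - 25*y - 108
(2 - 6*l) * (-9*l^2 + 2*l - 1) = 54*l^3 - 30*l^2 + 10*l - 2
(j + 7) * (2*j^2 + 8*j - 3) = 2*j^3 + 22*j^2 + 53*j - 21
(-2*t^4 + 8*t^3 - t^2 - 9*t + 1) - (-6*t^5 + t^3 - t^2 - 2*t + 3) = 6*t^5 - 2*t^4 + 7*t^3 - 7*t - 2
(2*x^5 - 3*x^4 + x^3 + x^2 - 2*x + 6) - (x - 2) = 2*x^5 - 3*x^4 + x^3 + x^2 - 3*x + 8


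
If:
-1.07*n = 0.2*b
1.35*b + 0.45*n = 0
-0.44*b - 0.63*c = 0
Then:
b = 0.00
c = 0.00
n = 0.00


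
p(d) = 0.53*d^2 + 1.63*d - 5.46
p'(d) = 1.06*d + 1.63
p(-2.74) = -5.95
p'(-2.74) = -1.27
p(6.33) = 26.09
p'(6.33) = 8.34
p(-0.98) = -6.55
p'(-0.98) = 0.59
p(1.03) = -3.22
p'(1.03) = 2.72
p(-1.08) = -6.60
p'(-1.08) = 0.49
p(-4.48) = -2.13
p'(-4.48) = -3.12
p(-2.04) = -6.58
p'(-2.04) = -0.53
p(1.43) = -2.05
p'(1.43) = 3.15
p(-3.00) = -5.58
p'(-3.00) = -1.55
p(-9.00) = 22.80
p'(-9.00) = -7.91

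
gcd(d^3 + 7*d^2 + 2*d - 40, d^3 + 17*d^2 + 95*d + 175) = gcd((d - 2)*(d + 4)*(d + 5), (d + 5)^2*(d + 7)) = d + 5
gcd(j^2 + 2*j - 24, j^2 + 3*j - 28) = j - 4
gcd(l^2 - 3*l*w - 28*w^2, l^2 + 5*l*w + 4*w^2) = l + 4*w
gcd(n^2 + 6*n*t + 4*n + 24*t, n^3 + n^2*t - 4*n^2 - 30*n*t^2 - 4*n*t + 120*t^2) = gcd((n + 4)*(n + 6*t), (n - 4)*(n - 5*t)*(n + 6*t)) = n + 6*t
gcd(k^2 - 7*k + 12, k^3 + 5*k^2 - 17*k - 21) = k - 3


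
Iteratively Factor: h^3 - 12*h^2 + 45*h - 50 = (h - 2)*(h^2 - 10*h + 25) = (h - 5)*(h - 2)*(h - 5)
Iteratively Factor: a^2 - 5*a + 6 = (a - 3)*(a - 2)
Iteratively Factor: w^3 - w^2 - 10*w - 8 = (w + 2)*(w^2 - 3*w - 4) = (w - 4)*(w + 2)*(w + 1)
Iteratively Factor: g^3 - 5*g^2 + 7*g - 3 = (g - 1)*(g^2 - 4*g + 3) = (g - 1)^2*(g - 3)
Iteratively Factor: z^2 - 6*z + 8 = (z - 4)*(z - 2)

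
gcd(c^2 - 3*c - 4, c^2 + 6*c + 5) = c + 1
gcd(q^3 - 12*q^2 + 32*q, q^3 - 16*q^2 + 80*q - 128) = q^2 - 12*q + 32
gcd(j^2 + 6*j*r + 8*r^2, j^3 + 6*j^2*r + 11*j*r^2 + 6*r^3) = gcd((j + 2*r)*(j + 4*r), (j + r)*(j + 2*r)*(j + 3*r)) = j + 2*r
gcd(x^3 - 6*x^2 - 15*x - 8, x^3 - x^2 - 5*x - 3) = x^2 + 2*x + 1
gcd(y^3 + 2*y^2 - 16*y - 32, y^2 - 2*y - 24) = y + 4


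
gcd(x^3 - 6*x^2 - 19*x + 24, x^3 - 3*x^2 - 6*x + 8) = x - 1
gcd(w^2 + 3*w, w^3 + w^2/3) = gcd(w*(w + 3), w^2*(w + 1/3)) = w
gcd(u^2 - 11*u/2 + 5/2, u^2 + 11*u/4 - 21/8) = 1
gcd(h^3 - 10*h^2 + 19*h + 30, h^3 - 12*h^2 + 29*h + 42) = h^2 - 5*h - 6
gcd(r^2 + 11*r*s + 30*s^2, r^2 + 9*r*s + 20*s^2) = r + 5*s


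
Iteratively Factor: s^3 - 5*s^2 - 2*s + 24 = (s - 3)*(s^2 - 2*s - 8) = (s - 3)*(s + 2)*(s - 4)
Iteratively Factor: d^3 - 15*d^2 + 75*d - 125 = (d - 5)*(d^2 - 10*d + 25) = (d - 5)^2*(d - 5)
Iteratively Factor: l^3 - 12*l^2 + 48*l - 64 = (l - 4)*(l^2 - 8*l + 16) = (l - 4)^2*(l - 4)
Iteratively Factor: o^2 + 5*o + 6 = (o + 3)*(o + 2)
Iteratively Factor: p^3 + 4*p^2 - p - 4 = (p - 1)*(p^2 + 5*p + 4) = (p - 1)*(p + 1)*(p + 4)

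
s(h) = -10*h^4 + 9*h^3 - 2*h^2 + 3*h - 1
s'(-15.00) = 141138.00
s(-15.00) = -537121.00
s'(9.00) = -27006.00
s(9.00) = -59185.00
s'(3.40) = -1270.64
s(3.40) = -996.52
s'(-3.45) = 1980.71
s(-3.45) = -1821.42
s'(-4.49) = 4186.04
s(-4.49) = -4933.76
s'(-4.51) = 4239.58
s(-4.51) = -5018.01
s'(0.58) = 1.96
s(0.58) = 0.69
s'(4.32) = -2735.26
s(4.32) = -2782.62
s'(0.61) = 1.53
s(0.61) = 0.74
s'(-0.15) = 4.34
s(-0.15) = -1.53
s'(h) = -40*h^3 + 27*h^2 - 4*h + 3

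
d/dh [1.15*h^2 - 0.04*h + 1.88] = 2.3*h - 0.04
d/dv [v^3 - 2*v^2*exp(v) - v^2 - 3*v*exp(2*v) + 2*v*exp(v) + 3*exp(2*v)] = -2*v^2*exp(v) + 3*v^2 - 6*v*exp(2*v) - 2*v*exp(v) - 2*v + 3*exp(2*v) + 2*exp(v)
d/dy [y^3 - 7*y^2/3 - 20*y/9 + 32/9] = 3*y^2 - 14*y/3 - 20/9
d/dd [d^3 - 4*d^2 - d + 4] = 3*d^2 - 8*d - 1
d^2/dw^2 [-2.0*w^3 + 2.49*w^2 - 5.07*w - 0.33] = 4.98 - 12.0*w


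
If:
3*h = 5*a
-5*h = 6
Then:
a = -18/25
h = -6/5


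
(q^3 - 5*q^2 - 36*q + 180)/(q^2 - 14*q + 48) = (q^2 + q - 30)/(q - 8)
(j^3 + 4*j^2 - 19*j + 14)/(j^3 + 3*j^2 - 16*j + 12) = (j + 7)/(j + 6)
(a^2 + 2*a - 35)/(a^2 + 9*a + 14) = (a - 5)/(a + 2)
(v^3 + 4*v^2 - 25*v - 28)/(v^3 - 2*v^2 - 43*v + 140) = (v + 1)/(v - 5)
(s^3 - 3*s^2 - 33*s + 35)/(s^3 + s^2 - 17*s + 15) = (s - 7)/(s - 3)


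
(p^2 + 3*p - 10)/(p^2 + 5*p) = (p - 2)/p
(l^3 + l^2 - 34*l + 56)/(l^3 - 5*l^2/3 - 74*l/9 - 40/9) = 9*(l^2 + 5*l - 14)/(9*l^2 + 21*l + 10)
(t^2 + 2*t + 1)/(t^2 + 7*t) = (t^2 + 2*t + 1)/(t*(t + 7))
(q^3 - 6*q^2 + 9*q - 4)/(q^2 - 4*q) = q - 2 + 1/q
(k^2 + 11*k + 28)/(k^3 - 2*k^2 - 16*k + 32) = (k + 7)/(k^2 - 6*k + 8)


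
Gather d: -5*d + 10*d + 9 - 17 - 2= 5*d - 10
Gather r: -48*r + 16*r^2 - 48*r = 16*r^2 - 96*r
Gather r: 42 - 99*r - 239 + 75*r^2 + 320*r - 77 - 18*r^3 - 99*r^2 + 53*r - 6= -18*r^3 - 24*r^2 + 274*r - 280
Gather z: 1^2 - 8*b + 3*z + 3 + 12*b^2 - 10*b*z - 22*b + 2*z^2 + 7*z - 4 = 12*b^2 - 30*b + 2*z^2 + z*(10 - 10*b)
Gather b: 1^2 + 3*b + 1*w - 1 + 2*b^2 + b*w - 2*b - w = 2*b^2 + b*(w + 1)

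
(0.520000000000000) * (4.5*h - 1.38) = 2.34*h - 0.7176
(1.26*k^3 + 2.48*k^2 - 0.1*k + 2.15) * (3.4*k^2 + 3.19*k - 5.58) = 4.284*k^5 + 12.4514*k^4 + 0.5404*k^3 - 6.8474*k^2 + 7.4165*k - 11.997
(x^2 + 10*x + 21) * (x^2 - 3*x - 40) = x^4 + 7*x^3 - 49*x^2 - 463*x - 840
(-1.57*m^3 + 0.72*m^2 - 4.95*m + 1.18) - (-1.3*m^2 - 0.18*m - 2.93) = -1.57*m^3 + 2.02*m^2 - 4.77*m + 4.11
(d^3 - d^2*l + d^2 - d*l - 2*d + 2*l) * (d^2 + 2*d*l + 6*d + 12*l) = d^5 + d^4*l + 7*d^4 - 2*d^3*l^2 + 7*d^3*l + 4*d^3 - 14*d^2*l^2 + 4*d^2*l - 12*d^2 - 8*d*l^2 - 12*d*l + 24*l^2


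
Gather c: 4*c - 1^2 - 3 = 4*c - 4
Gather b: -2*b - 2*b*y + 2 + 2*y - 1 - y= b*(-2*y - 2) + y + 1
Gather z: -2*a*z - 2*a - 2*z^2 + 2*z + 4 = -2*a - 2*z^2 + z*(2 - 2*a) + 4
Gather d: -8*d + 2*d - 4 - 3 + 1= -6*d - 6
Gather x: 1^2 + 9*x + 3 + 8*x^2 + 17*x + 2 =8*x^2 + 26*x + 6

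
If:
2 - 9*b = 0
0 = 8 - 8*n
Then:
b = 2/9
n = 1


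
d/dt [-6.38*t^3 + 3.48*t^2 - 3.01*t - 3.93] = -19.14*t^2 + 6.96*t - 3.01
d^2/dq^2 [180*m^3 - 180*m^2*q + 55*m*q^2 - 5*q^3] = 110*m - 30*q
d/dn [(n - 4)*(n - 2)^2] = (n - 2)*(3*n - 10)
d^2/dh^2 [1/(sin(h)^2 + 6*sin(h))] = 2*(-2*sin(h) - 9 - 15/sin(h) + 18/sin(h)^2 + 36/sin(h)^3)/(sin(h) + 6)^3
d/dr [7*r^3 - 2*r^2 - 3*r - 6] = 21*r^2 - 4*r - 3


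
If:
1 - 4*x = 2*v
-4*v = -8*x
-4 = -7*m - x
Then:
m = 31/56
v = 1/4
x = 1/8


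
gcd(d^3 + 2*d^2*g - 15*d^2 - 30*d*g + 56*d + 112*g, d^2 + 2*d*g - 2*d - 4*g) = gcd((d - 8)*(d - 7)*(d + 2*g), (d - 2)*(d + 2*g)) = d + 2*g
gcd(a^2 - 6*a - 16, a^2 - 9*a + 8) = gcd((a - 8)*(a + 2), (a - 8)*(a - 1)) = a - 8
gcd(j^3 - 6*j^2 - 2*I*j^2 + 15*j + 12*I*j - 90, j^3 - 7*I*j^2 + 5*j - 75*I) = j^2 - 2*I*j + 15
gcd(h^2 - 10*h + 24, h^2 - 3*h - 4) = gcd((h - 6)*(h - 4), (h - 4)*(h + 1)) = h - 4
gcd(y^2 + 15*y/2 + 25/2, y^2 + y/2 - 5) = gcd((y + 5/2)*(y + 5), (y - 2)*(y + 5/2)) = y + 5/2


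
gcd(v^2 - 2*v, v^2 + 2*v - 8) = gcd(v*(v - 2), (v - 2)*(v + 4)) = v - 2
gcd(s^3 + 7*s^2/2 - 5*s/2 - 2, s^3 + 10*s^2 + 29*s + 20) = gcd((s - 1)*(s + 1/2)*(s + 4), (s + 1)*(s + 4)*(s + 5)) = s + 4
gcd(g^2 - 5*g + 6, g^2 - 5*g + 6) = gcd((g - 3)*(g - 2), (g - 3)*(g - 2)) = g^2 - 5*g + 6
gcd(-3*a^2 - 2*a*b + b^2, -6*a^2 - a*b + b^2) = 3*a - b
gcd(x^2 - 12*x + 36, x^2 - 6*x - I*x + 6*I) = x - 6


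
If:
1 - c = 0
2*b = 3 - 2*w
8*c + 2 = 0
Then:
No Solution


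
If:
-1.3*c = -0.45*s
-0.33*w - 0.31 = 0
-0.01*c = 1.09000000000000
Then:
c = -109.00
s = -314.89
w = -0.94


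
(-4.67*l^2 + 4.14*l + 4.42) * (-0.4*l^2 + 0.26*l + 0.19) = 1.868*l^4 - 2.8702*l^3 - 1.5789*l^2 + 1.9358*l + 0.8398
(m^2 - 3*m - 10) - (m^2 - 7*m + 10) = 4*m - 20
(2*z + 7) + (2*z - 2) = 4*z + 5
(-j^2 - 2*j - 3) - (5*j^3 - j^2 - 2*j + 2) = -5*j^3 - 5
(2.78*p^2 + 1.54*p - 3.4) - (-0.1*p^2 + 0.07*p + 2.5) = 2.88*p^2 + 1.47*p - 5.9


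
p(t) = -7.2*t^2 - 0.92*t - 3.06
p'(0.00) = -0.92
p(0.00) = -3.06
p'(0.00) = -0.92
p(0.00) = -3.06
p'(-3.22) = 45.45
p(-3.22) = -74.75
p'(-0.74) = 9.74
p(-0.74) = -6.32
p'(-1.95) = 27.16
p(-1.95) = -28.64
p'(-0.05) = -0.20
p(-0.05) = -3.03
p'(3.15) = -46.28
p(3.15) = -77.40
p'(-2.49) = 34.94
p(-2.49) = -45.41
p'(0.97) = -14.89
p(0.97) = -10.73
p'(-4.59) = 65.18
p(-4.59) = -150.53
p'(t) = -14.4*t - 0.92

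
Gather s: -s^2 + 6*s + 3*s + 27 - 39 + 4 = -s^2 + 9*s - 8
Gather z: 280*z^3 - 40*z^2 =280*z^3 - 40*z^2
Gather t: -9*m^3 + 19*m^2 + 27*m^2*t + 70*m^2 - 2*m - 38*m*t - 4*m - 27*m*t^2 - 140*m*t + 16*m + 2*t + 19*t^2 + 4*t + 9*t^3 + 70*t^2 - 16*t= -9*m^3 + 89*m^2 + 10*m + 9*t^3 + t^2*(89 - 27*m) + t*(27*m^2 - 178*m - 10)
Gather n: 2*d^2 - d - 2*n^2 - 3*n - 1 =2*d^2 - d - 2*n^2 - 3*n - 1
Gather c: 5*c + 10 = 5*c + 10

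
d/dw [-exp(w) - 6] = -exp(w)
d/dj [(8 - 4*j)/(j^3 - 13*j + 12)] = 4*(-j^3 + 13*j + (j - 2)*(3*j^2 - 13) - 12)/(j^3 - 13*j + 12)^2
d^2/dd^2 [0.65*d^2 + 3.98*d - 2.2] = 1.30000000000000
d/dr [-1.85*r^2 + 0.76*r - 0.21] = 0.76 - 3.7*r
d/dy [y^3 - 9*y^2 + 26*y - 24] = 3*y^2 - 18*y + 26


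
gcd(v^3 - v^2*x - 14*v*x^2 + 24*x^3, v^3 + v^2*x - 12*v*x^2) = -v^2 - v*x + 12*x^2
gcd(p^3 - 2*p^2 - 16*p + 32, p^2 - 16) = p^2 - 16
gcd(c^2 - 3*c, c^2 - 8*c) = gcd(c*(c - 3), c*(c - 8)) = c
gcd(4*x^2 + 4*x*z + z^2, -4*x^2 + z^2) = 2*x + z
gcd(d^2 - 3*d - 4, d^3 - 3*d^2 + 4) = d + 1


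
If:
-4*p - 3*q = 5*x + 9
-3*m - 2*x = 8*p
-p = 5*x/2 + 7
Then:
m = 6*x + 56/3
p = -5*x/2 - 7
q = 5*x/3 + 19/3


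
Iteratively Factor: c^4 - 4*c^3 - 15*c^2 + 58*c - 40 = (c + 4)*(c^3 - 8*c^2 + 17*c - 10) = (c - 2)*(c + 4)*(c^2 - 6*c + 5) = (c - 5)*(c - 2)*(c + 4)*(c - 1)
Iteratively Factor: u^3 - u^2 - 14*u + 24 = (u - 2)*(u^2 + u - 12) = (u - 3)*(u - 2)*(u + 4)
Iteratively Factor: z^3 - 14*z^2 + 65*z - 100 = (z - 4)*(z^2 - 10*z + 25) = (z - 5)*(z - 4)*(z - 5)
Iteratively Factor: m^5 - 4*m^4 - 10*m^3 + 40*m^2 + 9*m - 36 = (m + 3)*(m^4 - 7*m^3 + 11*m^2 + 7*m - 12) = (m + 1)*(m + 3)*(m^3 - 8*m^2 + 19*m - 12) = (m - 3)*(m + 1)*(m + 3)*(m^2 - 5*m + 4) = (m - 3)*(m - 1)*(m + 1)*(m + 3)*(m - 4)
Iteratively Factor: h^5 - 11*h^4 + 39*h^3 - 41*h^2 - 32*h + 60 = (h - 2)*(h^4 - 9*h^3 + 21*h^2 + h - 30) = (h - 3)*(h - 2)*(h^3 - 6*h^2 + 3*h + 10) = (h - 3)*(h - 2)*(h + 1)*(h^2 - 7*h + 10) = (h - 3)*(h - 2)^2*(h + 1)*(h - 5)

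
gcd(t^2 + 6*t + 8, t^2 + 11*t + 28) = t + 4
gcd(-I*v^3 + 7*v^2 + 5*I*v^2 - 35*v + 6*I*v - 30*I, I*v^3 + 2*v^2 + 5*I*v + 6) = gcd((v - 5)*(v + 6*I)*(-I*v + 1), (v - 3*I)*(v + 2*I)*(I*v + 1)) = 1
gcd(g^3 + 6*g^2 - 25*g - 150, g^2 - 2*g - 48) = g + 6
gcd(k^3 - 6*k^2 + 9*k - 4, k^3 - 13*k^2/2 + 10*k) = k - 4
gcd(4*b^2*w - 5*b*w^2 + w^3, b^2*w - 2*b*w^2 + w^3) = -b*w + w^2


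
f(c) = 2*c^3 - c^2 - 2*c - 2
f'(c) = 6*c^2 - 2*c - 2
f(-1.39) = -6.52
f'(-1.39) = 12.37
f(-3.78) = -116.75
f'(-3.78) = 91.29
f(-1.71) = -11.50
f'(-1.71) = 18.96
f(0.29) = -2.62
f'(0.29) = -2.08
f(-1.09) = -3.60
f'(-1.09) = 7.31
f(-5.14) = -289.73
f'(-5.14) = 166.80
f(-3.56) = -97.79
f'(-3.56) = 81.16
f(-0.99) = -2.94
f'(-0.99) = 5.86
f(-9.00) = -1523.00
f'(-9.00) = 502.00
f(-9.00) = -1523.00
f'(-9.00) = 502.00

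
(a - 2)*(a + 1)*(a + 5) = a^3 + 4*a^2 - 7*a - 10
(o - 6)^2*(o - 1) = o^3 - 13*o^2 + 48*o - 36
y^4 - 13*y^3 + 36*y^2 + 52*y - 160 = (y - 8)*(y - 5)*(y - 2)*(y + 2)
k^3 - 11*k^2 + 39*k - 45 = (k - 5)*(k - 3)^2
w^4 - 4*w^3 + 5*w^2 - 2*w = w*(w - 2)*(w - 1)^2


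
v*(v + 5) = v^2 + 5*v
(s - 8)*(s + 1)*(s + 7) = s^3 - 57*s - 56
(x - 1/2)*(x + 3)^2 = x^3 + 11*x^2/2 + 6*x - 9/2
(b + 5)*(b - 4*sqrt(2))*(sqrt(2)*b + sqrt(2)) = sqrt(2)*b^3 - 8*b^2 + 6*sqrt(2)*b^2 - 48*b + 5*sqrt(2)*b - 40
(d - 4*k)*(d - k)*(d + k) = d^3 - 4*d^2*k - d*k^2 + 4*k^3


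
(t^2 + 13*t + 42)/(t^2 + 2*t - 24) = (t + 7)/(t - 4)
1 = 1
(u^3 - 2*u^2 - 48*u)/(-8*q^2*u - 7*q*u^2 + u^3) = (-u^2 + 2*u + 48)/(8*q^2 + 7*q*u - u^2)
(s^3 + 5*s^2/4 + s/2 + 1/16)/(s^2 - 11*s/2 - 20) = (16*s^3 + 20*s^2 + 8*s + 1)/(8*(2*s^2 - 11*s - 40))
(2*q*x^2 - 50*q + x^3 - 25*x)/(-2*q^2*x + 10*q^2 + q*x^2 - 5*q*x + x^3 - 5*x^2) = (x + 5)/(-q + x)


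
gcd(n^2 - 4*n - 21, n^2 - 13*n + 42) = n - 7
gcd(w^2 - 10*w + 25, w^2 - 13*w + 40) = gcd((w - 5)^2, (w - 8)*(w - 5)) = w - 5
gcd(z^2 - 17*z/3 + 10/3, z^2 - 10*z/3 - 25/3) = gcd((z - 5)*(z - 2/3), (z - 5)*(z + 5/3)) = z - 5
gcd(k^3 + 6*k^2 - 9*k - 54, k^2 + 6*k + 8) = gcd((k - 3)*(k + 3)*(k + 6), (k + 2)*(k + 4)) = 1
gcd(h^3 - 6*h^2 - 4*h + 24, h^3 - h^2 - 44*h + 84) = h^2 - 8*h + 12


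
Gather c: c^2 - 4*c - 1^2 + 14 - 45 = c^2 - 4*c - 32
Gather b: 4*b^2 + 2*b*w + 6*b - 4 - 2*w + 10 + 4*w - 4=4*b^2 + b*(2*w + 6) + 2*w + 2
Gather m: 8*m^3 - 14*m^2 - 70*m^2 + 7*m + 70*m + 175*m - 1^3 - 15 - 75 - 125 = 8*m^3 - 84*m^2 + 252*m - 216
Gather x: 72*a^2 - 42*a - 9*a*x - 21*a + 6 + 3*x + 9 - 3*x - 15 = 72*a^2 - 9*a*x - 63*a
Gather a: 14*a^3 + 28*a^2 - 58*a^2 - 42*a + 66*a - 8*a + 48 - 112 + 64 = 14*a^3 - 30*a^2 + 16*a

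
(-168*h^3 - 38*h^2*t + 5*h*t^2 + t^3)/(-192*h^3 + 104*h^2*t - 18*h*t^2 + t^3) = (28*h^2 + 11*h*t + t^2)/(32*h^2 - 12*h*t + t^2)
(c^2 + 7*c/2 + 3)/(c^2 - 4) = (c + 3/2)/(c - 2)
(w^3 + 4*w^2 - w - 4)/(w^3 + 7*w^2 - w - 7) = (w + 4)/(w + 7)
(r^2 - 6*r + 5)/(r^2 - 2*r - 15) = (r - 1)/(r + 3)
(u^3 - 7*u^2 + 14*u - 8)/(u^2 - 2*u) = u - 5 + 4/u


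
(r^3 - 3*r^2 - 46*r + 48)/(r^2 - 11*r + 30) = (r^3 - 3*r^2 - 46*r + 48)/(r^2 - 11*r + 30)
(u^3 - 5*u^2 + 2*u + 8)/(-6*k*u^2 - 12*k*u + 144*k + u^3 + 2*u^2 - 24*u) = (u^2 - u - 2)/(-6*k*u - 36*k + u^2 + 6*u)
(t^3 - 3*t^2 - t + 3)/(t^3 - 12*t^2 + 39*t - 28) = (t^2 - 2*t - 3)/(t^2 - 11*t + 28)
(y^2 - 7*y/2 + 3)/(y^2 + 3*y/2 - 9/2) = (y - 2)/(y + 3)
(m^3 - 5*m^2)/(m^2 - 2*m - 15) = m^2/(m + 3)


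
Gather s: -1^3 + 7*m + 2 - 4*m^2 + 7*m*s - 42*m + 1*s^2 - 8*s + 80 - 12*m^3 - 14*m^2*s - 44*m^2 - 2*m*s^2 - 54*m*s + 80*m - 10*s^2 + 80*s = -12*m^3 - 48*m^2 + 45*m + s^2*(-2*m - 9) + s*(-14*m^2 - 47*m + 72) + 81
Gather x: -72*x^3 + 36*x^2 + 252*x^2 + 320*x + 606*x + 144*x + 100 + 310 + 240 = -72*x^3 + 288*x^2 + 1070*x + 650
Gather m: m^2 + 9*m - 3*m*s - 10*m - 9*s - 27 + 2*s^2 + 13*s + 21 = m^2 + m*(-3*s - 1) + 2*s^2 + 4*s - 6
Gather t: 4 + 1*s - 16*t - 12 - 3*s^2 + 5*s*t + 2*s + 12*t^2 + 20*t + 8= -3*s^2 + 3*s + 12*t^2 + t*(5*s + 4)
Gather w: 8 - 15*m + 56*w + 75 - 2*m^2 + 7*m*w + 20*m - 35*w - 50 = -2*m^2 + 5*m + w*(7*m + 21) + 33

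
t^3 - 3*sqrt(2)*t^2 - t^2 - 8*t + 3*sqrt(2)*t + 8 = (t - 1)*(t - 4*sqrt(2))*(t + sqrt(2))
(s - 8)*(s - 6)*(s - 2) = s^3 - 16*s^2 + 76*s - 96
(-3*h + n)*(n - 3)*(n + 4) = -3*h*n^2 - 3*h*n + 36*h + n^3 + n^2 - 12*n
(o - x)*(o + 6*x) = o^2 + 5*o*x - 6*x^2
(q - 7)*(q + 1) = q^2 - 6*q - 7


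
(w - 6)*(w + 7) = w^2 + w - 42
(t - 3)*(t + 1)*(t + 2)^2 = t^4 + 2*t^3 - 7*t^2 - 20*t - 12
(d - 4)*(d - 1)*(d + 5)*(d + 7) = d^4 + 7*d^3 - 21*d^2 - 127*d + 140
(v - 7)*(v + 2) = v^2 - 5*v - 14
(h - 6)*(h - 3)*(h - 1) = h^3 - 10*h^2 + 27*h - 18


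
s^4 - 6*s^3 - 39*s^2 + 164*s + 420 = (s - 7)*(s - 6)*(s + 2)*(s + 5)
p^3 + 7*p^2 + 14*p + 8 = (p + 1)*(p + 2)*(p + 4)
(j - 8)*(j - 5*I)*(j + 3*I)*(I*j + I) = I*j^4 + 2*j^3 - 7*I*j^3 - 14*j^2 + 7*I*j^2 - 16*j - 105*I*j - 120*I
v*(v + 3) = v^2 + 3*v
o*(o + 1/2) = o^2 + o/2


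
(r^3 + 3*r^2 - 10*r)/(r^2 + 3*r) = (r^2 + 3*r - 10)/(r + 3)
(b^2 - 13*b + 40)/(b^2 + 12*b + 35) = (b^2 - 13*b + 40)/(b^2 + 12*b + 35)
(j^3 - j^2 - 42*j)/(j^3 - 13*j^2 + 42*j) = (j + 6)/(j - 6)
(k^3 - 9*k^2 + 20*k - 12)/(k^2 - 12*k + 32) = (k^3 - 9*k^2 + 20*k - 12)/(k^2 - 12*k + 32)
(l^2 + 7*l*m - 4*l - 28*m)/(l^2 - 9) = (l^2 + 7*l*m - 4*l - 28*m)/(l^2 - 9)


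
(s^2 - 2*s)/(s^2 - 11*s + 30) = s*(s - 2)/(s^2 - 11*s + 30)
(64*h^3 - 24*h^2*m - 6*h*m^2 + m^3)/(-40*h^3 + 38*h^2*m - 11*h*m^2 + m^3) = (-32*h^2 - 4*h*m + m^2)/(20*h^2 - 9*h*m + m^2)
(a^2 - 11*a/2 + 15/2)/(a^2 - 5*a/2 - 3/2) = (2*a - 5)/(2*a + 1)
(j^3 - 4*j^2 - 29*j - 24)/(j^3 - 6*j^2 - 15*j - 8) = (j + 3)/(j + 1)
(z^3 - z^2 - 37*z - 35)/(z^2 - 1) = (z^2 - 2*z - 35)/(z - 1)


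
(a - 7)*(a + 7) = a^2 - 49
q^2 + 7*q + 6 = (q + 1)*(q + 6)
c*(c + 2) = c^2 + 2*c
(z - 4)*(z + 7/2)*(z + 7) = z^3 + 13*z^2/2 - 35*z/2 - 98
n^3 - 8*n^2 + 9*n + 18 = (n - 6)*(n - 3)*(n + 1)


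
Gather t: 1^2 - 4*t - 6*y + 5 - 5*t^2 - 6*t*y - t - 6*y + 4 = -5*t^2 + t*(-6*y - 5) - 12*y + 10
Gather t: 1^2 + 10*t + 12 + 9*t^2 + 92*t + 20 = 9*t^2 + 102*t + 33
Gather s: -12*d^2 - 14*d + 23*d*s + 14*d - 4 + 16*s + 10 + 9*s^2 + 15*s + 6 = -12*d^2 + 9*s^2 + s*(23*d + 31) + 12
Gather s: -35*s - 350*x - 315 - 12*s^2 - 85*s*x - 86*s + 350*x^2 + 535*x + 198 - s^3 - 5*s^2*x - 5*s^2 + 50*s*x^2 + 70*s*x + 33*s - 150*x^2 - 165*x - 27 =-s^3 + s^2*(-5*x - 17) + s*(50*x^2 - 15*x - 88) + 200*x^2 + 20*x - 144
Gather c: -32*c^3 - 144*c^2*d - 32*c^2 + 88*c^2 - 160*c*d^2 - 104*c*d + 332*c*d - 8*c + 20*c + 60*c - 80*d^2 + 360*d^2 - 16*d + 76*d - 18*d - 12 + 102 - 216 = -32*c^3 + c^2*(56 - 144*d) + c*(-160*d^2 + 228*d + 72) + 280*d^2 + 42*d - 126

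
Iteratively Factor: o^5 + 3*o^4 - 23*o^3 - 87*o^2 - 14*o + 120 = (o - 5)*(o^4 + 8*o^3 + 17*o^2 - 2*o - 24) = (o - 5)*(o + 3)*(o^3 + 5*o^2 + 2*o - 8) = (o - 5)*(o + 3)*(o + 4)*(o^2 + o - 2) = (o - 5)*(o + 2)*(o + 3)*(o + 4)*(o - 1)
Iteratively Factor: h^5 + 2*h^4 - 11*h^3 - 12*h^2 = (h)*(h^4 + 2*h^3 - 11*h^2 - 12*h) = h^2*(h^3 + 2*h^2 - 11*h - 12) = h^2*(h - 3)*(h^2 + 5*h + 4) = h^2*(h - 3)*(h + 4)*(h + 1)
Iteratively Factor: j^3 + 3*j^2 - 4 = (j + 2)*(j^2 + j - 2) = (j + 2)^2*(j - 1)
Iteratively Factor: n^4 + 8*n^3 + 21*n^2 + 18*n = (n)*(n^3 + 8*n^2 + 21*n + 18) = n*(n + 2)*(n^2 + 6*n + 9) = n*(n + 2)*(n + 3)*(n + 3)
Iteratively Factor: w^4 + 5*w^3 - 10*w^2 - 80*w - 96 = (w + 3)*(w^3 + 2*w^2 - 16*w - 32) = (w + 2)*(w + 3)*(w^2 - 16) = (w + 2)*(w + 3)*(w + 4)*(w - 4)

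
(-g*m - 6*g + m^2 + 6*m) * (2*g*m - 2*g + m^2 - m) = -2*g^2*m^2 - 10*g^2*m + 12*g^2 + g*m^3 + 5*g*m^2 - 6*g*m + m^4 + 5*m^3 - 6*m^2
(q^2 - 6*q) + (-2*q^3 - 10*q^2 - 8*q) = -2*q^3 - 9*q^2 - 14*q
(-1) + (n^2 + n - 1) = n^2 + n - 2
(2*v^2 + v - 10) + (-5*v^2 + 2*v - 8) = -3*v^2 + 3*v - 18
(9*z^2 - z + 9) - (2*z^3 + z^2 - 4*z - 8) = -2*z^3 + 8*z^2 + 3*z + 17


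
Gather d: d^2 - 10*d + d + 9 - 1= d^2 - 9*d + 8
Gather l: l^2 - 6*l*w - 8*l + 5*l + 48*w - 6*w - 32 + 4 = l^2 + l*(-6*w - 3) + 42*w - 28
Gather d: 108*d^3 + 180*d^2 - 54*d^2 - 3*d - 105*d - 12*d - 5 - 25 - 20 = 108*d^3 + 126*d^2 - 120*d - 50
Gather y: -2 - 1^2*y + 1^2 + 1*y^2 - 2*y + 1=y^2 - 3*y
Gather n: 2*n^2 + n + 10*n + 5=2*n^2 + 11*n + 5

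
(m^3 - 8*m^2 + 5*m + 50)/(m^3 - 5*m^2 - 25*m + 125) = (m + 2)/(m + 5)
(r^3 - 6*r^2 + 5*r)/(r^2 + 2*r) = (r^2 - 6*r + 5)/(r + 2)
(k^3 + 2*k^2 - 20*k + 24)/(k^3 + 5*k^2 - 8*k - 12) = (k - 2)/(k + 1)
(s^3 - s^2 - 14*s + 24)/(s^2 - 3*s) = s + 2 - 8/s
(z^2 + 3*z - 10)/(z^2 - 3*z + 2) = (z + 5)/(z - 1)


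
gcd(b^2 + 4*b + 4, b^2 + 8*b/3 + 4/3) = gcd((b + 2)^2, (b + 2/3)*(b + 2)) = b + 2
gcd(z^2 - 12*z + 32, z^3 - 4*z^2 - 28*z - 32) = z - 8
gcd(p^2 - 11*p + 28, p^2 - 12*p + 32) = p - 4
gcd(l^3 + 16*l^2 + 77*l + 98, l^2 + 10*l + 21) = l + 7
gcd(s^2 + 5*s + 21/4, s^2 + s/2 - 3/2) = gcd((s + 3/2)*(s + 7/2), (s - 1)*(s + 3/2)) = s + 3/2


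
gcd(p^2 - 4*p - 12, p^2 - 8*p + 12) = p - 6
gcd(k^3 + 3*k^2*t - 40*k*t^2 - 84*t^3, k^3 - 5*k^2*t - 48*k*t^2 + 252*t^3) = -k^2 - k*t + 42*t^2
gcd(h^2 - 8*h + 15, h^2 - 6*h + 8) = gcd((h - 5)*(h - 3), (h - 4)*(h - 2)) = 1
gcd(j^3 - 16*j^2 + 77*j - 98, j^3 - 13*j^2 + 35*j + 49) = j^2 - 14*j + 49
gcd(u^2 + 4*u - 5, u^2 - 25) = u + 5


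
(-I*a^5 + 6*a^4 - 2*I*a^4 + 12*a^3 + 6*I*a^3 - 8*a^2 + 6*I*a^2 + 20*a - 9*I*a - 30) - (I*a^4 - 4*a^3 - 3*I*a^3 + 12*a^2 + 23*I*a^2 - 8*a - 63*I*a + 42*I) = -I*a^5 + 6*a^4 - 3*I*a^4 + 16*a^3 + 9*I*a^3 - 20*a^2 - 17*I*a^2 + 28*a + 54*I*a - 30 - 42*I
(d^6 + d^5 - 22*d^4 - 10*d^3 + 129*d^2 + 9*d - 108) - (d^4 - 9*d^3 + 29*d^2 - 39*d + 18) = d^6 + d^5 - 23*d^4 - d^3 + 100*d^2 + 48*d - 126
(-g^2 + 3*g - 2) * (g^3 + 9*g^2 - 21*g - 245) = -g^5 - 6*g^4 + 46*g^3 + 164*g^2 - 693*g + 490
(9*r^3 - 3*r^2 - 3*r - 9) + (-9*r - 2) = 9*r^3 - 3*r^2 - 12*r - 11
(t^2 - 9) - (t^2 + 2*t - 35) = 26 - 2*t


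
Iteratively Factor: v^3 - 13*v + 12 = (v - 3)*(v^2 + 3*v - 4) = (v - 3)*(v + 4)*(v - 1)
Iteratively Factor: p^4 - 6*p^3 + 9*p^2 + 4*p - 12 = (p - 2)*(p^3 - 4*p^2 + p + 6) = (p - 2)*(p + 1)*(p^2 - 5*p + 6) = (p - 2)^2*(p + 1)*(p - 3)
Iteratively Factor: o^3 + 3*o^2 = (o)*(o^2 + 3*o) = o*(o + 3)*(o)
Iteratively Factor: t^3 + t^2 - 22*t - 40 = (t + 4)*(t^2 - 3*t - 10) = (t + 2)*(t + 4)*(t - 5)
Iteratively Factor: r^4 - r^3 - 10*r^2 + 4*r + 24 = (r + 2)*(r^3 - 3*r^2 - 4*r + 12) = (r - 2)*(r + 2)*(r^2 - r - 6) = (r - 3)*(r - 2)*(r + 2)*(r + 2)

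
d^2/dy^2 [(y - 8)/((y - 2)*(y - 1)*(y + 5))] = 6*(y^5 - 14*y^4 - 37*y^3 + 52*y^2 + 268*y - 354)/(y^9 + 6*y^8 - 27*y^7 - 118*y^6 + 471*y^5 + 354*y^4 - 3457*y^3 + 5670*y^2 - 3900*y + 1000)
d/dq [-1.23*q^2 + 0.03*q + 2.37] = 0.03 - 2.46*q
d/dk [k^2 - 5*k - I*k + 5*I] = 2*k - 5 - I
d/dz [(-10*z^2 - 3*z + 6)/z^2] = 3*(z - 4)/z^3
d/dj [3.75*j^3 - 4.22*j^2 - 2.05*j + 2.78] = 11.25*j^2 - 8.44*j - 2.05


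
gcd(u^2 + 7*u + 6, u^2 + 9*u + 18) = u + 6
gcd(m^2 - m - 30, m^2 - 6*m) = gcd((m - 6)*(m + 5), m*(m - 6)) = m - 6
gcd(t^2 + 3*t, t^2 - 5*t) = t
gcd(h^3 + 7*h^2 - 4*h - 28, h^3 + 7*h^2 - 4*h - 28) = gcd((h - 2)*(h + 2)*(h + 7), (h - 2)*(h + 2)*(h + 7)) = h^3 + 7*h^2 - 4*h - 28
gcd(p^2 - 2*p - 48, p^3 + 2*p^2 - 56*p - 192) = p^2 - 2*p - 48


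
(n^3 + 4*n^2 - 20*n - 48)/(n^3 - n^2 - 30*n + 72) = (n + 2)/(n - 3)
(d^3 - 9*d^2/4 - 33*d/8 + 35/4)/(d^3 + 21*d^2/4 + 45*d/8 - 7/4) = (8*d^2 - 34*d + 35)/(8*d^2 + 26*d - 7)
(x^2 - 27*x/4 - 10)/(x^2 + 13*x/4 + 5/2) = (x - 8)/(x + 2)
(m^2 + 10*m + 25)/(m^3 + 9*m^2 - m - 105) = (m + 5)/(m^2 + 4*m - 21)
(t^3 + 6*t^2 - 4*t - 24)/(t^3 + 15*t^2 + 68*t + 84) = (t - 2)/(t + 7)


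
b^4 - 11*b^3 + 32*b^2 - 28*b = b*(b - 7)*(b - 2)^2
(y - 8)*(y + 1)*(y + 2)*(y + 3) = y^4 - 2*y^3 - 37*y^2 - 82*y - 48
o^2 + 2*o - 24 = (o - 4)*(o + 6)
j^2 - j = j*(j - 1)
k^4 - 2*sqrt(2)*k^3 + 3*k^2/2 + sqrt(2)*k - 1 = (k - sqrt(2))^2*(k - sqrt(2)/2)*(k + sqrt(2)/2)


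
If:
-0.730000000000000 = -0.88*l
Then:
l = 0.83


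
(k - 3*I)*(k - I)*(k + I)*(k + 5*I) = k^4 + 2*I*k^3 + 16*k^2 + 2*I*k + 15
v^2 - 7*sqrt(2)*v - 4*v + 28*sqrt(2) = (v - 4)*(v - 7*sqrt(2))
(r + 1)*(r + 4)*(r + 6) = r^3 + 11*r^2 + 34*r + 24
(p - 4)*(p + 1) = p^2 - 3*p - 4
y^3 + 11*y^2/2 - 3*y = y*(y - 1/2)*(y + 6)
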